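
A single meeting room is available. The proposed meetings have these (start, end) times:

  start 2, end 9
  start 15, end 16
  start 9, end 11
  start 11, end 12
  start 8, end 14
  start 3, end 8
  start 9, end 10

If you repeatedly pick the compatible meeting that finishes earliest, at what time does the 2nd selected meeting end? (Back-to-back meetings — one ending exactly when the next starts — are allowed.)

Sorted by end: (3,8)  (2,9)  (9,10)  (9,11)  (11,12)  (8,14)  (15,16)
take (3,8); take (9,10); take (11,12); skip (8,14); take (15,16).
Selected: (3,8) (9,10) (11,12) (15,16)

10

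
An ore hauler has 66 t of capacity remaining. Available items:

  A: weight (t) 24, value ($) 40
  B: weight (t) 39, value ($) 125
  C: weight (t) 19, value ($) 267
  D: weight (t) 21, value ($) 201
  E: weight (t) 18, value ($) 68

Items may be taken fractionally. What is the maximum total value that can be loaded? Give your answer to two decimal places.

Greedy by value/weight ratio, highest first.
Order: C (267/19=14.05) > D (201/21=9.57) > E (68/18=3.78) > B (125/39=3.21) > A (40/24=1.67)
Fill: take C (19 @ 267) → take D (21 @ 201) → take E (18 @ 68) → take 8/39 of B → 25.64; 66/66 used.
Total value = 561.64

561.64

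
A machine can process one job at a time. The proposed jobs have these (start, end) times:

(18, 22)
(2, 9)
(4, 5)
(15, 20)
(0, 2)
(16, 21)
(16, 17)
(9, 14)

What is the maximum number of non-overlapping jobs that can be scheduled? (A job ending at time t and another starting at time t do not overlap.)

5

By end time: (0,2), (4,5), (2,9), (9,14), (16,17), (15,20), (16,21), (18,22).
Pick (0,2); next start ≥ 2 → (4,5); next start ≥ 5 → (9,14); next start ≥ 14 → (16,17); next start ≥ 17 → (18,22).
Selected 5 jobs.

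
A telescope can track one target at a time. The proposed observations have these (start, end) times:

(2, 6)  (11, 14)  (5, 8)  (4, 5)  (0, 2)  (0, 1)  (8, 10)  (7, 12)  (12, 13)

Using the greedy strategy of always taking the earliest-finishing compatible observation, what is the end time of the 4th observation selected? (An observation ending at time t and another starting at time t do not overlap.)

10

Sorted by end: (0,1)  (0,2)  (4,5)  (2,6)  (5,8)  (8,10)  (7,12)  (12,13)  (11,14)
take (0,1); take (4,5); take (5,8); take (8,10); skip (7,12); take (12,13).
Selected: (0,1) (4,5) (5,8) (8,10) (12,13)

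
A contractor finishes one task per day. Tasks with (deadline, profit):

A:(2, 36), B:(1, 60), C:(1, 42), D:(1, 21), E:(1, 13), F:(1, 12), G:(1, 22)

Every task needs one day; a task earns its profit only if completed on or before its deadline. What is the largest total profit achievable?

96

Take jobs in profit order; each goes to the latest open slot no later than its deadline.
Profit order: B=60 C=42 A=36 G=22 D=21 E=13 F=12
Assign: B→slot 1, C skipped, A→slot 2, G skipped, D skipped, E skipped, F skipped.
Slots: [1:B] [2:A]
Profit = 60 + 36 = 96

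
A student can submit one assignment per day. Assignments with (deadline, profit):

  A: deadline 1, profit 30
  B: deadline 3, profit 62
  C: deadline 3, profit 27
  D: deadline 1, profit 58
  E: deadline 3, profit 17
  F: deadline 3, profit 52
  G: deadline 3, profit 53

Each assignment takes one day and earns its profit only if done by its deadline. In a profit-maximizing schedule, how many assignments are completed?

3

By profit: B(d3,62), D(d1,58), G(d3,53), F(d3,52), A(d1,30), C(d3,27), E(d3,17)
B→slot 3; D→slot 1; G→slot 2; F skipped; A skipped; C skipped; E skipped.
3 of 7 scheduled.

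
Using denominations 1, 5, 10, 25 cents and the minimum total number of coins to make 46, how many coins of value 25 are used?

1

46 − 1×25→21 − 2×10→1 − 1×1→0
Count of 25: 1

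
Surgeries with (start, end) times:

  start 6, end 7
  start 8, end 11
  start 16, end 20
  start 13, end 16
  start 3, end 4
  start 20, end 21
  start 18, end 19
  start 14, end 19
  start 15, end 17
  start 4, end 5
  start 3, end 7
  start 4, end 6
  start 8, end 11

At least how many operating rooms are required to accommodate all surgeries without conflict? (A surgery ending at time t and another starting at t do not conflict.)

3

The answer is the maximum number of intervals overlapping at any instant.
Events (time:±→running): 3:+→1 3:+→2 4:-→1 4:+→2 4:+→3 … peak 3.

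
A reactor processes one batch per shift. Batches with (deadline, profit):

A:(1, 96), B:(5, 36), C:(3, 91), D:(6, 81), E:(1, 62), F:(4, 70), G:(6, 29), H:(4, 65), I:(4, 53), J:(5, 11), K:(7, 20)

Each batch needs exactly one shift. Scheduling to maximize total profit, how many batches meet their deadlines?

7

Profit order: A=96 C=91 D=81 F=70 H=65 E=62 I=53 B=36 G=29 K=20 J=11
Assign: A→slot 1, C→slot 3, D→slot 6, F→slot 4, H→slot 2, E skipped, I skipped, B→slot 5, G skipped, K→slot 7, J skipped.
Slots: [1:A] [2:H] [3:C] [4:F] [5:B] [6:D] [7:K]
7 of 11 scheduled.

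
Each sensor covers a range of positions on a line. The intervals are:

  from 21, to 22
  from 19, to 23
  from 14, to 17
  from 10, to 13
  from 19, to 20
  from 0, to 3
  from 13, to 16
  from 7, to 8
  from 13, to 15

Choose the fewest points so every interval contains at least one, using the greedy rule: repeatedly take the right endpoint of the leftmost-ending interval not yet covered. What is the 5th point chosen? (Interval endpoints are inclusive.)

20

Sort by right endpoint; whenever an interval is uncovered, place a point at its right end.
Sorted: [0,3] [7,8] [10,13] [13,15] [13,16] [14,17] [19,20] [21,22] [19,23]
{[0,3]} hit by 3; {[7,8]} hit by 8; {[10,13],[13,15],[13,16]} hit by 13; {[14,17]} hit by 17; {[19,20]} hit by 20; {[21,22],[19,23]} hit by 22.
Points: 3, 8, 13, 17, 20, 22 (6 total).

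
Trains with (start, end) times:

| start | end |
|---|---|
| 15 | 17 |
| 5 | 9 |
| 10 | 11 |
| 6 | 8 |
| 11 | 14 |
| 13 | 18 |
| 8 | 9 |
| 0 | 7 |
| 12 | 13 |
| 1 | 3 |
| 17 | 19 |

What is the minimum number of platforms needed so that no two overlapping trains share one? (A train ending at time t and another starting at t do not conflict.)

The answer is the maximum number of intervals overlapping at any instant.
Events (time:±→running): 0:+→1 1:+→2 3:-→1 5:+→2 6:+→3 … peak 3.

3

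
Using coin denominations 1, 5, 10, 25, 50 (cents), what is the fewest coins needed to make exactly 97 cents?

6

97 = 1×50 + 1×25 + 2×10 + 2×1
Total coins = 1 + 1 + 2 + 2 = 6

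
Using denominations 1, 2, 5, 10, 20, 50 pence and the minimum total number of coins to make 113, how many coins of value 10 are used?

1

113 − 2×50→13 − 1×10→3 − 1×2→1 − 1×1→0
Count of 10: 1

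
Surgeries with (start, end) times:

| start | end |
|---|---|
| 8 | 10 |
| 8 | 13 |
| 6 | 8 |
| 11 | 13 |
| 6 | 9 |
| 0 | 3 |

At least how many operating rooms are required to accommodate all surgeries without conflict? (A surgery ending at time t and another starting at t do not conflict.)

3

Events (time:±→running): 0:+→1 3:-→0 6:+→1 6:+→2 8:-→1 8:+→2 8:+→3 … peak 3.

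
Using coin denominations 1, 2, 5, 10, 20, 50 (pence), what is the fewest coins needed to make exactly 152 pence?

152 = 3×50 + 1×2
Total coins = 3 + 1 = 4

4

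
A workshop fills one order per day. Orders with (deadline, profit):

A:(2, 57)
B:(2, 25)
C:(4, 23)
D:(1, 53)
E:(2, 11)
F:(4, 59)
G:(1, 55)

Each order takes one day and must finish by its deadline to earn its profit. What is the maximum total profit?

By profit: F(d4,59), A(d2,57), G(d1,55), D(d1,53), B(d2,25), C(d4,23), E(d2,11)
F→slot 4; A→slot 2; G→slot 1; D skipped; B skipped; C→slot 3; E skipped.
Profit = 55 + 57 + 23 + 59 = 194

194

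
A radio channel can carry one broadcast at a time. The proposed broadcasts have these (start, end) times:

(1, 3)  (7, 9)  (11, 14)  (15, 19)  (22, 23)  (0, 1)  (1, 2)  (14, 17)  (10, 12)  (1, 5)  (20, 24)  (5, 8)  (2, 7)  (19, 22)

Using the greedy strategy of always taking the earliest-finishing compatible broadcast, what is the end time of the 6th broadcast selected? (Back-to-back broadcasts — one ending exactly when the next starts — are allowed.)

Sort by end time and greedily take each interval whose start is ≥ the last chosen end.
Sorted by end: (0,1)  (1,2)  (1,3)  (1,5)  (2,7)  (5,8)  (7,9)  (10,12)  (11,14)  (14,17)  (15,19)  (19,22)  (22,23)  (20,24)
take (0,1); take (1,2); take (2,7); take (7,9); take (10,12); skip (11,14); take (14,17); take (19,22); take (22,23); skip (20,24).
Selected: (0,1) (1,2) (2,7) (7,9) (10,12) (14,17) (19,22) (22,23)

17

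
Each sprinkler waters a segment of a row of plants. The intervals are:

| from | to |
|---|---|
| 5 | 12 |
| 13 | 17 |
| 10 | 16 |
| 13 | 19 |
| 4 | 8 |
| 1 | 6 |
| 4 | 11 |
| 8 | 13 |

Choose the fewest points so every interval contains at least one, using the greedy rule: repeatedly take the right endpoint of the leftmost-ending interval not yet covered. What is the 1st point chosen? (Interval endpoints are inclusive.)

Process intervals by earliest right end; each time one isn't hit yet, stab at its right endpoint.
Sorted: [1,6] [4,8] [4,11] [5,12] [8,13] [10,16] [13,17] [13,19]
{[1,6],[4,8],[4,11],[5,12]} hit by 6; {[8,13],[10,16],[13,17],[13,19]} hit by 13.
Points: 6, 13 (2 total).

6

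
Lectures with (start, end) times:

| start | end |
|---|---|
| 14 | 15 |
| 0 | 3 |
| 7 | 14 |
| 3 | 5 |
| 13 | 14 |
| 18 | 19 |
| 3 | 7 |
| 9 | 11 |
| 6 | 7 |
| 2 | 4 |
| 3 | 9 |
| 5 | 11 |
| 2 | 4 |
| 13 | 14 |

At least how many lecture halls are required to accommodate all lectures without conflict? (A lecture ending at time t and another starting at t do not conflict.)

5

Events (time:±→running): 0:+→1 2:+→2 2:+→3 3:-→2 3:+→3 3:+→4 3:+→5 … peak 5.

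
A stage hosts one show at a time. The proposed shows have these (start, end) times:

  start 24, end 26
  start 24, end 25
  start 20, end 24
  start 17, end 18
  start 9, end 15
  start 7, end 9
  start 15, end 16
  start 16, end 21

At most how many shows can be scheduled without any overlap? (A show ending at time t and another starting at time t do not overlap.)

6

Sorted by end: (7,9)  (9,15)  (15,16)  (17,18)  (16,21)  (20,24)  (24,25)  (24,26)
take (7,9); take (9,15); take (15,16); take (17,18); skip (16,21); take (20,24); take (24,25).
Selected 6 shows.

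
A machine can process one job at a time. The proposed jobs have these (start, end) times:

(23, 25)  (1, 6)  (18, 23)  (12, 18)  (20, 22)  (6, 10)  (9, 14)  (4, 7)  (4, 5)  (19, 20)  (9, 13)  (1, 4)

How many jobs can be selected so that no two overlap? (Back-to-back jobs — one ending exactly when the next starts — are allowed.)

7

Sort by end time and greedily take each interval whose start is ≥ the last chosen end.
Sorted by end: (1,4)  (4,5)  (1,6)  (4,7)  (6,10)  (9,13)  (9,14)  (12,18)  (19,20)  (20,22)  (18,23)  (23,25)
take (1,4); take (4,5); skip (1,6); skip (4,7); take (6,10); skip (9,13); take (12,18); take (19,20); take (20,22); take (23,25).
Selected 7 jobs.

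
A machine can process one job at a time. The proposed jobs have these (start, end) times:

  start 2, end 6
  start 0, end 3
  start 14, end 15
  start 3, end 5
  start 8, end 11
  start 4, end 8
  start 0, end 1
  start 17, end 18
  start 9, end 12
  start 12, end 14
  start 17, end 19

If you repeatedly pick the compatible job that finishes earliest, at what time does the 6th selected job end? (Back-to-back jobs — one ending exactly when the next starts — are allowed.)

18

By end time: (0,1), (0,3), (3,5), (2,6), (4,8), (8,11), (9,12), (12,14), (14,15), (17,18), (17,19).
Pick (0,1); next start ≥ 1 → (3,5); next start ≥ 5 → (8,11); next start ≥ 11 → (12,14); next start ≥ 14 → (14,15); next start ≥ 15 → (17,18).
Selected: (0,1) (3,5) (8,11) (12,14) (14,15) (17,18)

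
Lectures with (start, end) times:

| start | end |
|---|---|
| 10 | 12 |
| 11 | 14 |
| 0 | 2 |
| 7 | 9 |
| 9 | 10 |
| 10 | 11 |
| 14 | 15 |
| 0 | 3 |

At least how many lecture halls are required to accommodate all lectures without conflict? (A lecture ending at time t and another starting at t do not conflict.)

2

The answer is the maximum number of intervals overlapping at any instant.
Events (time:±→running): 0:+→1 0:+→2 … peak 2.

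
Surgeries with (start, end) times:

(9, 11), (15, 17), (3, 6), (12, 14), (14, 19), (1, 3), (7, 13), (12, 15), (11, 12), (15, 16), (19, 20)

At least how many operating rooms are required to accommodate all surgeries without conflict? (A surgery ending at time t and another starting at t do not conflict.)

The answer is the maximum number of intervals overlapping at any instant.
Events (time:±→running): 1:+→1 3:-→0 3:+→1 6:-→0 7:+→1 9:+→2 11:-→1 11:+→2 12:-→1 12:+→2 12:+→3 … peak 3.

3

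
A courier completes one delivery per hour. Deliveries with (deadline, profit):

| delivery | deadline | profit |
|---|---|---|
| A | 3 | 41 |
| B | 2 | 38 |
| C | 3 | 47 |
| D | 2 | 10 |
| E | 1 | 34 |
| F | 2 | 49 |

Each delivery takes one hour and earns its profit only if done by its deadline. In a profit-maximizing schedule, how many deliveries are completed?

Sort by profit descending; place each in the latest free slot ≤ its deadline.
Profit order: F=49 C=47 A=41 B=38 E=34 D=10
Assign: F→slot 2, C→slot 3, A→slot 1, B skipped, E skipped, D skipped.
Slots: [1:A] [2:F] [3:C]
3 of 6 scheduled.

3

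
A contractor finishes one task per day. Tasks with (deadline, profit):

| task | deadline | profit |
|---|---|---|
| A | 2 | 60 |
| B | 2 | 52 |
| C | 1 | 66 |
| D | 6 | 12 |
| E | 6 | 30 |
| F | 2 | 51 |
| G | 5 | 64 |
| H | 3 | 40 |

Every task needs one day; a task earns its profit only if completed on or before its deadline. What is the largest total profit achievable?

272

Sort by profit descending; place each in the latest free slot ≤ its deadline.
By profit: C(d1,66), G(d5,64), A(d2,60), B(d2,52), F(d2,51), H(d3,40), E(d6,30), D(d6,12)
C→slot 1; G→slot 5; A→slot 2; B skipped; F skipped; H→slot 3; E→slot 6; D→slot 4.
Profit = 66 + 60 + 40 + 12 + 64 + 30 = 272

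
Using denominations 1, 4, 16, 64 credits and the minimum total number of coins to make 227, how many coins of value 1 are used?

3

Use the largest denomination that fits, subtract, and repeat.
227 − 3×64→35 − 2×16→3 − 3×1→0
Count of 1: 3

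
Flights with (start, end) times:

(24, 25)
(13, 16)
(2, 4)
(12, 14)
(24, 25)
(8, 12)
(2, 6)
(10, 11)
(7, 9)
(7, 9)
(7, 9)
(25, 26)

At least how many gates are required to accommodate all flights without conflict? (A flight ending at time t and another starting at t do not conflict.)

4

starts: [2, 2, 7, 7, 7, 8, 10, 12, 13, 24, 24, 25]
ends:   [4, 6, 9, 9, 9, 11, 12, 14, 16, 25, 25, 26]
s2→1 s2→2 e4→1 e6→0 s7→1 s7→2 s7→3 s8→4  — peak 4.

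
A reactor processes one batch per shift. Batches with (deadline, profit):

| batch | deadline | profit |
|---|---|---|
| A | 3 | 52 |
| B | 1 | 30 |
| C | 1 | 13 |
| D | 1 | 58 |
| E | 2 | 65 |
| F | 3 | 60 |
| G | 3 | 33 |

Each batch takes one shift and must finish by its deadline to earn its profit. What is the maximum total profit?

By profit: E(d2,65), F(d3,60), D(d1,58), A(d3,52), G(d3,33), B(d1,30), C(d1,13)
E→slot 2; F→slot 3; D→slot 1; A skipped; G skipped; B skipped; C skipped.
Profit = 58 + 65 + 60 = 183

183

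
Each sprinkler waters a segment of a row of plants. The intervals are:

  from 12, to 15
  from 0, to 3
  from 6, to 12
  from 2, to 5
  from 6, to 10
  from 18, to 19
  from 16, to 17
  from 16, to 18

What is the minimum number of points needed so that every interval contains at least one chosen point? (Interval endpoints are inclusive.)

5

Process intervals by earliest right end; each time one isn't hit yet, stab at its right endpoint.
By right end: [0,3]  [2,5]  [6,10]  [6,12]  [12,15]  [16,17]  [16,18]  [18,19]
[0,3] uncovered → point at 3; [6,10] uncovered → point at 10; [12,15] uncovered → point at 15; [16,17] uncovered → point at 17; [18,19] uncovered → point at 19.
Points: 3, 10, 15, 17, 19 (5 total).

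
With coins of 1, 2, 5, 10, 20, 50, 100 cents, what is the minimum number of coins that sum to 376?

7

Use the largest denomination that fits, subtract, and repeat.
376 − 3×100→76 − 1×50→26 − 1×20→6 − 1×5→1 − 1×1→0
Total coins = 3 + 1 + 1 + 1 + 1 = 7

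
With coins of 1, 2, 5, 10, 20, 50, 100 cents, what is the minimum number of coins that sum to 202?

202 = 2×100 + 1×2
Total coins = 2 + 1 = 3

3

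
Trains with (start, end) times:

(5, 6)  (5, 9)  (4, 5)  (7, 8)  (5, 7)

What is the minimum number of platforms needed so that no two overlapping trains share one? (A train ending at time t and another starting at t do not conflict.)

Count concurrent intervals with a sweep; the peak is the room count.
starts: [4, 5, 5, 5, 7]
ends:   [5, 6, 7, 8, 9]
s4→1 e5→0 s5→1 s5→2 s5→3  — peak 3.

3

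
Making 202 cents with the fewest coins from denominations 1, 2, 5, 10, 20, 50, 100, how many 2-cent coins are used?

1

Greedy: take as many of the largest coin as possible, then repeat with the remainder.
202 − 2×100→2 − 1×2→0
Count of 2: 1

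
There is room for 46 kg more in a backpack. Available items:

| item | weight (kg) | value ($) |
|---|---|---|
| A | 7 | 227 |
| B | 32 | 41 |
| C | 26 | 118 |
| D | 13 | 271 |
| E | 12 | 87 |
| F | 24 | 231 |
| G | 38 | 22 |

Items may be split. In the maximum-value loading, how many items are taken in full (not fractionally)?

3

Ratios (sorted): A 32.43, D 20.85, F 9.62, E 7.25, C 4.54, B 1.28, G 0.58
take A (7 @ 227); take D (13 @ 271); take F (24 @ 231); take 2/12 of E → 14.50. Capacity used 46/46.
3 item(s) taken whole; one partial (take 2/12 of E).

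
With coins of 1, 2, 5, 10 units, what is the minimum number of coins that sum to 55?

Greedy: take as many of the largest coin as possible, then repeat with the remainder.
55 = 5×10 + 1×5
Total coins = 5 + 1 = 6

6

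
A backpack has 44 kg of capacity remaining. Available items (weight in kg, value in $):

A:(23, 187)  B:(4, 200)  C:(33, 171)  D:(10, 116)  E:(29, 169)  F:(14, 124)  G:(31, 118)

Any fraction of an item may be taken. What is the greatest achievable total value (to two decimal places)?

570.09

Ratios (sorted): B 50.00, D 11.60, F 8.86, A 8.13, E 5.83, C 5.18, G 3.81
take B (4 @ 200); take D (10 @ 116); take F (14 @ 124); take 16/23 of A → 130.09. Capacity used 44/44.
Total value = 570.09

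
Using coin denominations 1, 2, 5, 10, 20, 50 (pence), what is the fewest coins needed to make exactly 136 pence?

6

136 − 2×50→36 − 1×20→16 − 1×10→6 − 1×5→1 − 1×1→0
Total coins = 2 + 1 + 1 + 1 + 1 = 6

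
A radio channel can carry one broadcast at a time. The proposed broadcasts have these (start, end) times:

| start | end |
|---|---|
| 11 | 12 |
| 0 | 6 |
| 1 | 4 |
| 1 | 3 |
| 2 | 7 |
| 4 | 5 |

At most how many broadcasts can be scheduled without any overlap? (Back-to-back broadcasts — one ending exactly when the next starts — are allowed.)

Order by finish time; keep every interval that doesn't clash with the previous kept one.
By end time: (1,3), (1,4), (4,5), (0,6), (2,7), (11,12).
Pick (1,3); next start ≥ 3 → (4,5); next start ≥ 5 → (11,12).
Selected 3 broadcasts.

3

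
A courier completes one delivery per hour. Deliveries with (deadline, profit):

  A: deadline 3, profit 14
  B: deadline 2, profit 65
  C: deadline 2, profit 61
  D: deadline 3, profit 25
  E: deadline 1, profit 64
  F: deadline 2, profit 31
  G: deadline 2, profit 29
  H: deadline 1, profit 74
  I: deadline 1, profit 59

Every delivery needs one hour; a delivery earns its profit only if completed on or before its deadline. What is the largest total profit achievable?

164

By profit: H(d1,74), B(d2,65), E(d1,64), C(d2,61), I(d1,59), F(d2,31), G(d2,29), D(d3,25), A(d3,14)
H→slot 1; B→slot 2; E skipped; C skipped; I skipped; F skipped; G skipped; D→slot 3; A skipped.
Profit = 74 + 65 + 25 = 164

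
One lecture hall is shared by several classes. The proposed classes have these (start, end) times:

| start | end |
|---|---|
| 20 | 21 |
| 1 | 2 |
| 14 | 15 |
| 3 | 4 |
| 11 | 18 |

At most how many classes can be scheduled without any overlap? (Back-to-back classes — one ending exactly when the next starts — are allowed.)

4

Order by finish time; keep every interval that doesn't clash with the previous kept one.
By end time: (1,2), (3,4), (14,15), (11,18), (20,21).
Pick (1,2); next start ≥ 2 → (3,4); next start ≥ 4 → (14,15); next start ≥ 15 → (20,21).
Selected 4 classes.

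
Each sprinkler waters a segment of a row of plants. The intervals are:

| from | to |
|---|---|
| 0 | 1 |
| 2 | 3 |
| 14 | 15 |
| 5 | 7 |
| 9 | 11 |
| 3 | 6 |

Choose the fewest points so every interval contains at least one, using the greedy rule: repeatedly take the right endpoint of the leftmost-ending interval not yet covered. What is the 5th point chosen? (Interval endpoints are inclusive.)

15

Process intervals by earliest right end; each time one isn't hit yet, stab at its right endpoint.
By right end: [0,1]  [2,3]  [3,6]  [5,7]  [9,11]  [14,15]
[0,1] uncovered → point at 1; [2,3] uncovered → point at 3; [5,7] uncovered → point at 7; [9,11] uncovered → point at 11; [14,15] uncovered → point at 15.
Points: 1, 3, 7, 11, 15 (5 total).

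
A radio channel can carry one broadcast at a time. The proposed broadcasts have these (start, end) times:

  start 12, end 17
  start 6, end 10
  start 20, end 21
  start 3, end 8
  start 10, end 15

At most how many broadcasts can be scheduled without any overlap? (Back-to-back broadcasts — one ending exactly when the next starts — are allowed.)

By end time: (3,8), (6,10), (10,15), (12,17), (20,21).
Pick (3,8); next start ≥ 8 → (10,15); next start ≥ 15 → (20,21).
Selected 3 broadcasts.

3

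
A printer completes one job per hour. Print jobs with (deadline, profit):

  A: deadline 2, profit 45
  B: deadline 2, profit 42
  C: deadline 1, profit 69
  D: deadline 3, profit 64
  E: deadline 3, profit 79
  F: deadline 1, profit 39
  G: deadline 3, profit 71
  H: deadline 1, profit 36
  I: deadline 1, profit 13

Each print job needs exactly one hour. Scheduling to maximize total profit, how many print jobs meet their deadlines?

Take jobs in profit order; each goes to the latest open slot no later than its deadline.
By profit: E(d3,79), G(d3,71), C(d1,69), D(d3,64), A(d2,45), B(d2,42), F(d1,39), H(d1,36), I(d1,13)
E→slot 3; G→slot 2; C→slot 1; D skipped; A skipped; B skipped; F skipped; H skipped; I skipped.
3 of 9 scheduled.

3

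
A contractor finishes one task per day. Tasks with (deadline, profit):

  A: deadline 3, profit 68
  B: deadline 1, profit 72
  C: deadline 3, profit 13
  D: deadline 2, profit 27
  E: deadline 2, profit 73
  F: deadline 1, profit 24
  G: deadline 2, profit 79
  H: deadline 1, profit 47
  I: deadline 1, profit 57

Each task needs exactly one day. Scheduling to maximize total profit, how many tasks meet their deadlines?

3

Take jobs in profit order; each goes to the latest open slot no later than its deadline.
By profit: G(d2,79), E(d2,73), B(d1,72), A(d3,68), I(d1,57), H(d1,47), D(d2,27), F(d1,24), C(d3,13)
G→slot 2; E→slot 1; B skipped; A→slot 3; I skipped; H skipped; D skipped; F skipped; C skipped.
3 of 9 scheduled.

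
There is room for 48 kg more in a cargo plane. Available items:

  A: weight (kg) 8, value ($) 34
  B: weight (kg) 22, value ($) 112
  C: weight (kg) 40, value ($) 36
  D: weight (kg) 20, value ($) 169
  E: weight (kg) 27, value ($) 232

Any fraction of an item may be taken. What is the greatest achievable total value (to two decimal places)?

Ratios (sorted): E 8.59, D 8.45, B 5.09, A 4.25, C 0.90
take E (27 @ 232); take D (20 @ 169); take 1/22 of B → 5.09. Capacity used 48/48.
Total value = 406.09

406.09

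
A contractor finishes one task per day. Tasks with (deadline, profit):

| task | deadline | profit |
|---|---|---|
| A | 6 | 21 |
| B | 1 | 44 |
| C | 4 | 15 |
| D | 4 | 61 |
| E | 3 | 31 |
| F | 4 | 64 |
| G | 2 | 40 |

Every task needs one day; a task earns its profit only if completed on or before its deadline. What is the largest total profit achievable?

By profit: F(d4,64), D(d4,61), B(d1,44), G(d2,40), E(d3,31), A(d6,21), C(d4,15)
F→slot 4; D→slot 3; B→slot 1; G→slot 2; E skipped; A→slot 6; C skipped.
Profit = 44 + 40 + 61 + 64 + 21 = 230

230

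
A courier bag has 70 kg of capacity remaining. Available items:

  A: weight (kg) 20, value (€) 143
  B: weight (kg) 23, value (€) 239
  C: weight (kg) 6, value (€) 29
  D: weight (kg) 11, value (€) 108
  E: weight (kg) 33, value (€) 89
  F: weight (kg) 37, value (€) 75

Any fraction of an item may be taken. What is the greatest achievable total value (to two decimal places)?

545.97

Order: B (239/23=10.39) > D (108/11=9.82) > A (143/20=7.15) > C (29/6=4.83) > E (89/33=2.70) > F (75/37=2.03)
Fill: take B (23 @ 239) → take D (11 @ 108) → take A (20 @ 143) → take C (6 @ 29) → take 10/33 of E → 26.97; 70/70 used.
Total value = 545.97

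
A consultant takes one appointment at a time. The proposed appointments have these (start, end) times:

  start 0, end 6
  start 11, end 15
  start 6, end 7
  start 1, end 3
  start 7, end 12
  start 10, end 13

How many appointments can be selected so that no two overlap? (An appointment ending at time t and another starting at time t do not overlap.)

Greedy by earliest finish: after sorting by end time, pick each interval compatible with the last pick.
By end time: (1,3), (0,6), (6,7), (7,12), (10,13), (11,15).
Pick (1,3); next start ≥ 3 → (6,7); next start ≥ 7 → (7,12).
Selected 3 appointments.

3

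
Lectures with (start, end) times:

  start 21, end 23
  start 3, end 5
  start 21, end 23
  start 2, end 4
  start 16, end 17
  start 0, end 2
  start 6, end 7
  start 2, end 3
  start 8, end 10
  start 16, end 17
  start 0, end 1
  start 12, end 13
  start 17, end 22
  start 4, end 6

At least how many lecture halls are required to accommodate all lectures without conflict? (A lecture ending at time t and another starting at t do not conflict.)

Events (time:±→running): 0:+→1 0:+→2 1:-→1 2:-→0 2:+→1 2:+→2 3:-→1 3:+→2 4:-→1 4:+→2 5:-→1 6:-→0 6:+→1 7:-→0 8:+→1 10:-→0 12:+→1 13:-→0 16:+→1 16:+→2 17:-→1 17:-→0 17:+→1 21:+→2 21:+→3 … peak 3.

3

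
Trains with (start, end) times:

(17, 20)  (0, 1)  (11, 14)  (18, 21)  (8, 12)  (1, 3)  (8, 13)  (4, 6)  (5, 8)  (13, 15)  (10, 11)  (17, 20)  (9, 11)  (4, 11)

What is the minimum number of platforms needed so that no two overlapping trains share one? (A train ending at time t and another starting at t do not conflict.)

5

The answer is the maximum number of intervals overlapping at any instant.
Events (time:±→running): 0:+→1 1:-→0 1:+→1 3:-→0 4:+→1 4:+→2 5:+→3 6:-→2 8:-→1 8:+→2 8:+→3 9:+→4 10:+→5 … peak 5.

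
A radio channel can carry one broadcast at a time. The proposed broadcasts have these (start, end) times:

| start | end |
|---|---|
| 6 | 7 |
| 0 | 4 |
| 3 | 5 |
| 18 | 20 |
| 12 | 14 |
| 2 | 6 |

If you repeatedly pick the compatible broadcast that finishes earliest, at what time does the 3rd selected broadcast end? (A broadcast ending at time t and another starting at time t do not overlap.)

14

Greedy by earliest finish: after sorting by end time, pick each interval compatible with the last pick.
By end time: (0,4), (3,5), (2,6), (6,7), (12,14), (18,20).
Pick (0,4); next start ≥ 4 → (6,7); next start ≥ 7 → (12,14); next start ≥ 14 → (18,20).
Selected: (0,4) (6,7) (12,14) (18,20)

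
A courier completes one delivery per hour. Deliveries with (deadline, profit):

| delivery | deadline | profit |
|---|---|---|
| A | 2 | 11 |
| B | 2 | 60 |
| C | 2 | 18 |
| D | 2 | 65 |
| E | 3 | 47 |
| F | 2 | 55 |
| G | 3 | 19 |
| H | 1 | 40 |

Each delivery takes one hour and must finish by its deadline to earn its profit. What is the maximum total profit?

By profit: D(d2,65), B(d2,60), F(d2,55), E(d3,47), H(d1,40), G(d3,19), C(d2,18), A(d2,11)
D→slot 2; B→slot 1; F skipped; E→slot 3; H skipped; G skipped; C skipped; A skipped.
Profit = 60 + 65 + 47 = 172

172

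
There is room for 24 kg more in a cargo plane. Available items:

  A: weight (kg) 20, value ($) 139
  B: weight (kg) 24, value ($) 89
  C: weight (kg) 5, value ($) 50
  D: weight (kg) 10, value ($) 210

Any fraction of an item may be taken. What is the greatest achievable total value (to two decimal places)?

322.55

Greedy by value/weight ratio, highest first.
Order: D (210/10=21.00) > C (50/5=10.00) > A (139/20=6.95) > B (89/24=3.71)
Fill: take D (10 @ 210) → take C (5 @ 50) → take 9/20 of A → 62.55; 24/24 used.
Total value = 322.55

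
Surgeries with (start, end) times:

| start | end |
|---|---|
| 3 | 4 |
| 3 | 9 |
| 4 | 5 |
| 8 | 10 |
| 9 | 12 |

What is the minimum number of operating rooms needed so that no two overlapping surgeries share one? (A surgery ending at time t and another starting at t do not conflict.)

2

Count concurrent intervals with a sweep; the peak is the room count.
Events (time:±→running): 3:+→1 3:+→2 … peak 2.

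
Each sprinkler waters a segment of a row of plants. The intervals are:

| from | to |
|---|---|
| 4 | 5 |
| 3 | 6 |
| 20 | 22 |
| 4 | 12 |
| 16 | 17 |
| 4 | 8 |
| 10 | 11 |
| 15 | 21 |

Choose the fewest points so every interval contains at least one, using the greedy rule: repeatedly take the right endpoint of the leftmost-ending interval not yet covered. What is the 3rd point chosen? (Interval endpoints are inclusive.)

Sort by right endpoint; whenever an interval is uncovered, place a point at its right end.
Sorted: [4,5] [3,6] [4,8] [10,11] [4,12] [16,17] [15,21] [20,22]
{[4,5],[3,6],[4,8]} hit by 5; {[10,11],[4,12]} hit by 11; {[16,17],[15,21]} hit by 17; {[20,22]} hit by 22.
Points: 5, 11, 17, 22 (4 total).

17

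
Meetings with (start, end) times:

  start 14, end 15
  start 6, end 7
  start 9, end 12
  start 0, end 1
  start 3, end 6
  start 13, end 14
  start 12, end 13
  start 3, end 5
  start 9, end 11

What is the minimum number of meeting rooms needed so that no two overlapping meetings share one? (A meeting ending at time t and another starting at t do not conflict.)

2

starts: [0, 3, 3, 6, 9, 9, 12, 13, 14]
ends:   [1, 5, 6, 7, 11, 12, 13, 14, 15]
s0→1 e1→0 s3→1 s3→2  — peak 2.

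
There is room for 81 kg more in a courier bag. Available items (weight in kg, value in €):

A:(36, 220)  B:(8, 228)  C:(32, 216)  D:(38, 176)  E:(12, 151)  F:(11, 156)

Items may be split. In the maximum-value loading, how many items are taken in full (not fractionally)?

Ratios (sorted): B 28.50, F 14.18, E 12.58, C 6.75, A 6.11, D 4.63
take B (8 @ 228); take F (11 @ 156); take E (12 @ 151); take C (32 @ 216); take 18/36 of A → 110.00. Capacity used 81/81.
4 item(s) taken whole; one partial (take 18/36 of A).

4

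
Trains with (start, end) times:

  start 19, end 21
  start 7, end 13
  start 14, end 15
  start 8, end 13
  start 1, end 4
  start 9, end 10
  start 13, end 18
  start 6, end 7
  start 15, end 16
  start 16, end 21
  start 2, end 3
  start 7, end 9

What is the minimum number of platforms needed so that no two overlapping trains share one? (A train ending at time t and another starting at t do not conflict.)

3

The answer is the maximum number of intervals overlapping at any instant.
Events (time:±→running): 1:+→1 2:+→2 3:-→1 4:-→0 6:+→1 7:-→0 7:+→1 7:+→2 8:+→3 … peak 3.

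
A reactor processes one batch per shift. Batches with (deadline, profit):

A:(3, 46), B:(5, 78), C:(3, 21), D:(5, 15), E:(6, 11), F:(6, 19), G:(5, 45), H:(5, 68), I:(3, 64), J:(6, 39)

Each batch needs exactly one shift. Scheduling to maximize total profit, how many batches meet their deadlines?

6

Take jobs in profit order; each goes to the latest open slot no later than its deadline.
Profit order: B=78 H=68 I=64 A=46 G=45 J=39 C=21 F=19 D=15 E=11
Assign: B→slot 5, H→slot 4, I→slot 3, A→slot 2, G→slot 1, J→slot 6, C skipped, F skipped, D skipped, E skipped.
Slots: [1:G] [2:A] [3:I] [4:H] [5:B] [6:J]
6 of 10 scheduled.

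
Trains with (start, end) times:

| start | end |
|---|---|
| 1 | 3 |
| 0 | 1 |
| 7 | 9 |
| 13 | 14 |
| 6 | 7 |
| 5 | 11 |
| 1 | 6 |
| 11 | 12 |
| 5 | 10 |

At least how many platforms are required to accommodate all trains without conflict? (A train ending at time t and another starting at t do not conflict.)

starts: [0, 1, 1, 5, 5, 6, 7, 11, 13]
ends:   [1, 3, 6, 7, 9, 10, 11, 12, 14]
s0→1 e1→0 s1→1 s1→2 e3→1 s5→2 s5→3  — peak 3.

3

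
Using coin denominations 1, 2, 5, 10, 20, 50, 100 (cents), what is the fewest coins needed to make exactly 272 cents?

5

272 = 2×100 + 1×50 + 1×20 + 1×2
Total coins = 2 + 1 + 1 + 1 = 5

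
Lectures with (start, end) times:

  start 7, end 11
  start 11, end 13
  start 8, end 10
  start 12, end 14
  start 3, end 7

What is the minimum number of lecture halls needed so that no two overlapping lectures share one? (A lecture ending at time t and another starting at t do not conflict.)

2

Count concurrent intervals with a sweep; the peak is the room count.
starts: [3, 7, 8, 11, 12]
ends:   [7, 10, 11, 13, 14]
s3→1 e7→0 s7→1 s8→2  — peak 2.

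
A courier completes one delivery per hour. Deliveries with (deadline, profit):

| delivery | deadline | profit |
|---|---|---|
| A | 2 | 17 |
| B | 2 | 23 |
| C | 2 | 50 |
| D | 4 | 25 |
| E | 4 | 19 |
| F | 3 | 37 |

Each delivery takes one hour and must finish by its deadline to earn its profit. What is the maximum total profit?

Profit order: C=50 F=37 D=25 B=23 E=19 A=17
Assign: C→slot 2, F→slot 3, D→slot 4, B→slot 1, E skipped, A skipped.
Slots: [1:B] [2:C] [3:F] [4:D]
Profit = 23 + 50 + 37 + 25 = 135

135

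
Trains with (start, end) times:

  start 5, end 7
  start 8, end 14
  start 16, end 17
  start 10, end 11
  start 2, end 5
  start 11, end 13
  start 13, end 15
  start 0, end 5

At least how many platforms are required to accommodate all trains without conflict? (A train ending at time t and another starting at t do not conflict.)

Count concurrent intervals with a sweep; the peak is the room count.
Events (time:±→running): 0:+→1 2:+→2 … peak 2.

2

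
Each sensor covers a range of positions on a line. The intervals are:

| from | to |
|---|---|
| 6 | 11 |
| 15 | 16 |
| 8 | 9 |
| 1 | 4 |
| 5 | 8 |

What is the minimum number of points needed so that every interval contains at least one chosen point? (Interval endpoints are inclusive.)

Process intervals by earliest right end; each time one isn't hit yet, stab at its right endpoint.
Sorted: [1,4] [5,8] [8,9] [6,11] [15,16]
{[1,4]} hit by 4; {[5,8],[8,9],[6,11]} hit by 8; {[15,16]} hit by 16.
Points: 4, 8, 16 (3 total).

3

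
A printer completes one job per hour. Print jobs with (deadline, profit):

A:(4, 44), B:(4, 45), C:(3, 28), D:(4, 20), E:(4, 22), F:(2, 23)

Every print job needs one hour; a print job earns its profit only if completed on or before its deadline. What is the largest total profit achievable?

Sort by profit descending; place each in the latest free slot ≤ its deadline.
Profit order: B=45 A=44 C=28 F=23 E=22 D=20
Assign: B→slot 4, A→slot 3, C→slot 2, F→slot 1, E skipped, D skipped.
Slots: [1:F] [2:C] [3:A] [4:B]
Profit = 23 + 28 + 44 + 45 = 140

140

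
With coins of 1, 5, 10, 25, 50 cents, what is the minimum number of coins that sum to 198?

9

Greedy: take as many of the largest coin as possible, then repeat with the remainder.
198 = 3×50 + 1×25 + 2×10 + 3×1
Total coins = 3 + 1 + 2 + 3 = 9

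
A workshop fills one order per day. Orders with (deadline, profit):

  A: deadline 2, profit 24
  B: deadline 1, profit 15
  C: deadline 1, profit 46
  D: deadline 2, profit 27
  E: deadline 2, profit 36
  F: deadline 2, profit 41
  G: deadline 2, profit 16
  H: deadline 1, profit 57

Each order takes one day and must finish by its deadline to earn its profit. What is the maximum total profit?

98

By profit: H(d1,57), C(d1,46), F(d2,41), E(d2,36), D(d2,27), A(d2,24), G(d2,16), B(d1,15)
H→slot 1; C skipped; F→slot 2; E skipped; D skipped; A skipped; G skipped; B skipped.
Profit = 57 + 41 = 98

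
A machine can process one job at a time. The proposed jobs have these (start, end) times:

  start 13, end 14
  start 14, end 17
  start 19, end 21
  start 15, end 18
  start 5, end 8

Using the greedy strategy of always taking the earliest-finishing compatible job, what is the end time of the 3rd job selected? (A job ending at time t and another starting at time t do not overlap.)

17

Greedy by earliest finish: after sorting by end time, pick each interval compatible with the last pick.
Sorted by end: (5,8)  (13,14)  (14,17)  (15,18)  (19,21)
take (5,8); take (13,14); take (14,17); skip (15,18); take (19,21).
Selected: (5,8) (13,14) (14,17) (19,21)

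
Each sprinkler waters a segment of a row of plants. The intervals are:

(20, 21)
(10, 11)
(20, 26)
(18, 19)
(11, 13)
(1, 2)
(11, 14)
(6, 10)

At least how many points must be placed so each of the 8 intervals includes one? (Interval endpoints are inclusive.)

Sorted: [1,2] [6,10] [10,11] [11,13] [11,14] [18,19] [20,21] [20,26]
{[1,2]} hit by 2; {[6,10],[10,11]} hit by 10; {[11,13],[11,14]} hit by 13; {[18,19]} hit by 19; {[20,21],[20,26]} hit by 21.
Points: 2, 10, 13, 19, 21 (5 total).

5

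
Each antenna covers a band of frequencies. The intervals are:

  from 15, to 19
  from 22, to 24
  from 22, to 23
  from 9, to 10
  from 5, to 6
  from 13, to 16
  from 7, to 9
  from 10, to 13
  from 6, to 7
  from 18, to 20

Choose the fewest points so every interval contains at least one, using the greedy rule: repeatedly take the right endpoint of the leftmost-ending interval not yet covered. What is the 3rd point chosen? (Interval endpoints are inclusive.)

13

Process intervals by earliest right end; each time one isn't hit yet, stab at its right endpoint.
By right end: [5,6]  [6,7]  [7,9]  [9,10]  [10,13]  [13,16]  [15,19]  [18,20]  [22,23]  [22,24]
[5,6] uncovered → point at 6; [7,9] uncovered → point at 9; [10,13] uncovered → point at 13; [15,19] uncovered → point at 19; [22,23] uncovered → point at 23.
Points: 6, 9, 13, 19, 23 (5 total).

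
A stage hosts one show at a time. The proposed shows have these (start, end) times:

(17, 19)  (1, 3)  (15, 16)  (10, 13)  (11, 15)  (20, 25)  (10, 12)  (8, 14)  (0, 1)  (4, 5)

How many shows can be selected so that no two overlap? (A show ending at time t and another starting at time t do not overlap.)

Greedy by earliest finish: after sorting by end time, pick each interval compatible with the last pick.
By end time: (0,1), (1,3), (4,5), (10,12), (10,13), (8,14), (11,15), (15,16), (17,19), (20,25).
Pick (0,1); next start ≥ 1 → (1,3); next start ≥ 3 → (4,5); next start ≥ 5 → (10,12); next start ≥ 12 → (15,16); next start ≥ 16 → (17,19); next start ≥ 19 → (20,25).
Selected 7 shows.

7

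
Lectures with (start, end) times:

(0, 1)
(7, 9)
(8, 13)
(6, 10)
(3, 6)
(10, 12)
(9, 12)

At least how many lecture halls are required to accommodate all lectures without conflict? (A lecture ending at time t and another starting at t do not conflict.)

Events (time:±→running): 0:+→1 1:-→0 3:+→1 6:-→0 6:+→1 7:+→2 8:+→3 … peak 3.

3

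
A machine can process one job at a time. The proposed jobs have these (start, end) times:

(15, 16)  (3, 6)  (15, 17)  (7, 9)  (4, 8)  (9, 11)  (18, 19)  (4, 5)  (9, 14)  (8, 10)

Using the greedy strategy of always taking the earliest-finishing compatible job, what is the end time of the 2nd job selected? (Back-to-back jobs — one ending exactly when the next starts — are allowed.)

9

By end time: (4,5), (3,6), (4,8), (7,9), (8,10), (9,11), (9,14), (15,16), (15,17), (18,19).
Pick (4,5); next start ≥ 5 → (7,9); next start ≥ 9 → (9,11); next start ≥ 11 → (15,16); next start ≥ 16 → (18,19).
Selected: (4,5) (7,9) (9,11) (15,16) (18,19)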